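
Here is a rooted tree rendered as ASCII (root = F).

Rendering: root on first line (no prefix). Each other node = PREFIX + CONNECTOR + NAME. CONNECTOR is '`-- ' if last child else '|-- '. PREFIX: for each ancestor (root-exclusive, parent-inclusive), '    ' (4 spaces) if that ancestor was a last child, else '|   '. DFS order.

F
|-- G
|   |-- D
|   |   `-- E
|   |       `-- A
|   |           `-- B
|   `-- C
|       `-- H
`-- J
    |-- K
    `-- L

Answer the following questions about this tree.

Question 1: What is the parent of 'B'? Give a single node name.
Scan adjacency: B appears as child of A

Answer: A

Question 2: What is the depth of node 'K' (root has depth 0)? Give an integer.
Answer: 2

Derivation:
Path from root to K: F -> J -> K
Depth = number of edges = 2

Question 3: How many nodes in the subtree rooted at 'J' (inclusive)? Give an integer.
Answer: 3

Derivation:
Subtree rooted at J contains: J, K, L
Count = 3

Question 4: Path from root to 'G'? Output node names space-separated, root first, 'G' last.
Walk down from root: F -> G

Answer: F G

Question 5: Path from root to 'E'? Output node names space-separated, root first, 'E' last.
Walk down from root: F -> G -> D -> E

Answer: F G D E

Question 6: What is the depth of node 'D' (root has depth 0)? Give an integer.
Path from root to D: F -> G -> D
Depth = number of edges = 2

Answer: 2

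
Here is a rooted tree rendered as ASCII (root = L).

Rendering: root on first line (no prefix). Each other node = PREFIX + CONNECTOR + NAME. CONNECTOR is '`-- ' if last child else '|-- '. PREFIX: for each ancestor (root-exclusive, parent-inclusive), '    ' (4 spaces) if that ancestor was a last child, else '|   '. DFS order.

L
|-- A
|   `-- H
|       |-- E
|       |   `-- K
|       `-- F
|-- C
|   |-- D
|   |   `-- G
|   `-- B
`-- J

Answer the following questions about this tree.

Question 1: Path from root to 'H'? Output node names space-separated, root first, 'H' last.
Walk down from root: L -> A -> H

Answer: L A H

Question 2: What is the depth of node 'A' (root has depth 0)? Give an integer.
Answer: 1

Derivation:
Path from root to A: L -> A
Depth = number of edges = 1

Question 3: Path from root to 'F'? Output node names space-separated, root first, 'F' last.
Answer: L A H F

Derivation:
Walk down from root: L -> A -> H -> F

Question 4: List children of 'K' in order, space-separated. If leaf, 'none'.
Answer: none

Derivation:
Node K's children (from adjacency): (leaf)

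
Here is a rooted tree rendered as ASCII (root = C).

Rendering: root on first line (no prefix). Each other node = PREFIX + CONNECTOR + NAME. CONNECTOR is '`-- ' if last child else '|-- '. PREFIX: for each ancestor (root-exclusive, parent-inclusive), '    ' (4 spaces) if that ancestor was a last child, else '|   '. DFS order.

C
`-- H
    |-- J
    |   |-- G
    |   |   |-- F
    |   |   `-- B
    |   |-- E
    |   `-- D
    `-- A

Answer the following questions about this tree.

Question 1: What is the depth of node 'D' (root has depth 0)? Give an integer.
Answer: 3

Derivation:
Path from root to D: C -> H -> J -> D
Depth = number of edges = 3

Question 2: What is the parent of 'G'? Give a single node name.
Answer: J

Derivation:
Scan adjacency: G appears as child of J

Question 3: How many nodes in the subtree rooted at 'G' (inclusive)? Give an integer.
Subtree rooted at G contains: B, F, G
Count = 3

Answer: 3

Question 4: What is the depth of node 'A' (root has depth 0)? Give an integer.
Path from root to A: C -> H -> A
Depth = number of edges = 2

Answer: 2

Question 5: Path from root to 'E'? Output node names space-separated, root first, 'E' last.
Walk down from root: C -> H -> J -> E

Answer: C H J E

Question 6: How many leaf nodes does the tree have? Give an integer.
Leaves (nodes with no children): A, B, D, E, F

Answer: 5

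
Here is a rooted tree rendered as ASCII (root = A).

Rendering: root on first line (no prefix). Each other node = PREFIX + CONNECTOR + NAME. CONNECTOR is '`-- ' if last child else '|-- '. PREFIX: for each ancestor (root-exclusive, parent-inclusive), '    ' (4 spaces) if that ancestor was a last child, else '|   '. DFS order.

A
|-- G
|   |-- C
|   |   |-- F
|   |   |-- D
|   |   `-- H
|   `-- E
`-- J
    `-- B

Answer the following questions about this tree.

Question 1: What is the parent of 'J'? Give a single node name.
Answer: A

Derivation:
Scan adjacency: J appears as child of A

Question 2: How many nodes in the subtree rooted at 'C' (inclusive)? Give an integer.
Answer: 4

Derivation:
Subtree rooted at C contains: C, D, F, H
Count = 4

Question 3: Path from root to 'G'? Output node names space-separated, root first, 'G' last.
Answer: A G

Derivation:
Walk down from root: A -> G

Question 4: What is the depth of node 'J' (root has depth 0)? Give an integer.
Path from root to J: A -> J
Depth = number of edges = 1

Answer: 1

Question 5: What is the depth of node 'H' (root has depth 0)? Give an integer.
Path from root to H: A -> G -> C -> H
Depth = number of edges = 3

Answer: 3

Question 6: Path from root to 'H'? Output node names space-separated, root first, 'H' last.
Answer: A G C H

Derivation:
Walk down from root: A -> G -> C -> H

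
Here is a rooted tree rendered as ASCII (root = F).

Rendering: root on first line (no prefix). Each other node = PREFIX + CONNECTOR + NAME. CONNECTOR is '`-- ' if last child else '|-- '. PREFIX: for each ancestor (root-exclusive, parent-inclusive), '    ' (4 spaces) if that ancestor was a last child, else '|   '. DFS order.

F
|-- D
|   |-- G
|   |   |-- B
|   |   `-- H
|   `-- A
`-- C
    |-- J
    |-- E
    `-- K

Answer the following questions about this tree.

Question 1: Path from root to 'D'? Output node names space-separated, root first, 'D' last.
Walk down from root: F -> D

Answer: F D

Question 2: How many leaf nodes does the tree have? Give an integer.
Leaves (nodes with no children): A, B, E, H, J, K

Answer: 6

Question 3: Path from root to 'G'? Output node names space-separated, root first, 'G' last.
Answer: F D G

Derivation:
Walk down from root: F -> D -> G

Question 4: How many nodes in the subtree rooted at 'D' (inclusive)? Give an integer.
Subtree rooted at D contains: A, B, D, G, H
Count = 5

Answer: 5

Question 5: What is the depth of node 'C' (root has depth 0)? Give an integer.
Path from root to C: F -> C
Depth = number of edges = 1

Answer: 1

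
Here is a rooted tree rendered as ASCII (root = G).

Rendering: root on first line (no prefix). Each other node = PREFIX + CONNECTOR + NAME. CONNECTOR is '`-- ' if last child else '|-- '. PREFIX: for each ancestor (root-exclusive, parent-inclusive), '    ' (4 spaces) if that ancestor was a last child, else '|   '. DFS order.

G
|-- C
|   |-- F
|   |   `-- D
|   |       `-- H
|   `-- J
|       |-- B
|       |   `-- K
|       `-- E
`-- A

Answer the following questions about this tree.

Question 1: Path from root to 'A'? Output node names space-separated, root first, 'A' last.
Answer: G A

Derivation:
Walk down from root: G -> A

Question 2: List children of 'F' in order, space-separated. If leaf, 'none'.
Answer: D

Derivation:
Node F's children (from adjacency): D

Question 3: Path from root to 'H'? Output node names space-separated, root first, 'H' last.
Answer: G C F D H

Derivation:
Walk down from root: G -> C -> F -> D -> H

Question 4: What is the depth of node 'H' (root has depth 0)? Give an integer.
Path from root to H: G -> C -> F -> D -> H
Depth = number of edges = 4

Answer: 4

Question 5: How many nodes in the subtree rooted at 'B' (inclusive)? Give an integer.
Answer: 2

Derivation:
Subtree rooted at B contains: B, K
Count = 2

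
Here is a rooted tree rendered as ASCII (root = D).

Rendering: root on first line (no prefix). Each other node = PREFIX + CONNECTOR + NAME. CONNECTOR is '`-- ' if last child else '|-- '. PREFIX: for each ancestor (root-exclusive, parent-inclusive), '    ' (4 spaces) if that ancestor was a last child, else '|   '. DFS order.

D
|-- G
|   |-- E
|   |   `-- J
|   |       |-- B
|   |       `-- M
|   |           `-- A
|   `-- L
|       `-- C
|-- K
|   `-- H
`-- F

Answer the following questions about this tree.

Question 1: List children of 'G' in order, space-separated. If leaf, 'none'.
Answer: E L

Derivation:
Node G's children (from adjacency): E, L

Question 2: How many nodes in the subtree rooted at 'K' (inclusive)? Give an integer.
Subtree rooted at K contains: H, K
Count = 2

Answer: 2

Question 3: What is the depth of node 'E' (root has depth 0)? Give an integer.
Answer: 2

Derivation:
Path from root to E: D -> G -> E
Depth = number of edges = 2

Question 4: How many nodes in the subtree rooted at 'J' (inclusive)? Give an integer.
Subtree rooted at J contains: A, B, J, M
Count = 4

Answer: 4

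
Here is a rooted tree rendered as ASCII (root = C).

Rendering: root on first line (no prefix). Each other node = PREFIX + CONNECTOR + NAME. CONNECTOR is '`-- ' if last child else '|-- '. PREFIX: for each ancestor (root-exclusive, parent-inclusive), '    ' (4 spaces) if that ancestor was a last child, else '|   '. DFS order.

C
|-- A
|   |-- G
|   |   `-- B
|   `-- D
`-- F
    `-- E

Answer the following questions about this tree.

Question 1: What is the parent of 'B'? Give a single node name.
Scan adjacency: B appears as child of G

Answer: G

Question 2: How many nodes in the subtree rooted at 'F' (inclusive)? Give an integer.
Answer: 2

Derivation:
Subtree rooted at F contains: E, F
Count = 2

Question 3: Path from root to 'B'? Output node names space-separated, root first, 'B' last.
Answer: C A G B

Derivation:
Walk down from root: C -> A -> G -> B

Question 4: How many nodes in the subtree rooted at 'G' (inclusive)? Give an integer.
Subtree rooted at G contains: B, G
Count = 2

Answer: 2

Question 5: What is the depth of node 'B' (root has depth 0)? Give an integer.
Path from root to B: C -> A -> G -> B
Depth = number of edges = 3

Answer: 3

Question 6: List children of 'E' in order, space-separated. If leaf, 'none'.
Answer: none

Derivation:
Node E's children (from adjacency): (leaf)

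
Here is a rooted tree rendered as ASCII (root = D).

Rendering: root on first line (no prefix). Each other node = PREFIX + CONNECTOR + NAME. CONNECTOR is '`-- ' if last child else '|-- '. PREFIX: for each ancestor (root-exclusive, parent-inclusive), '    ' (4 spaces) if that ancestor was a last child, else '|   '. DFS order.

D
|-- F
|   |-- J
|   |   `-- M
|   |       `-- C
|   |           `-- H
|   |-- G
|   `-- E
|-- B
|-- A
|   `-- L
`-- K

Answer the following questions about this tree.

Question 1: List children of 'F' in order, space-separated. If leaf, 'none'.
Node F's children (from adjacency): J, G, E

Answer: J G E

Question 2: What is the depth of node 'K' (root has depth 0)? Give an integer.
Path from root to K: D -> K
Depth = number of edges = 1

Answer: 1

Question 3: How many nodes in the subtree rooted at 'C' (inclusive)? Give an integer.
Subtree rooted at C contains: C, H
Count = 2

Answer: 2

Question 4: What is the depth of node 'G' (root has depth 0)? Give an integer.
Path from root to G: D -> F -> G
Depth = number of edges = 2

Answer: 2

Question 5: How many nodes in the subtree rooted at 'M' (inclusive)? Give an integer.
Subtree rooted at M contains: C, H, M
Count = 3

Answer: 3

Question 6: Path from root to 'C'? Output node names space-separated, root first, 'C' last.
Answer: D F J M C

Derivation:
Walk down from root: D -> F -> J -> M -> C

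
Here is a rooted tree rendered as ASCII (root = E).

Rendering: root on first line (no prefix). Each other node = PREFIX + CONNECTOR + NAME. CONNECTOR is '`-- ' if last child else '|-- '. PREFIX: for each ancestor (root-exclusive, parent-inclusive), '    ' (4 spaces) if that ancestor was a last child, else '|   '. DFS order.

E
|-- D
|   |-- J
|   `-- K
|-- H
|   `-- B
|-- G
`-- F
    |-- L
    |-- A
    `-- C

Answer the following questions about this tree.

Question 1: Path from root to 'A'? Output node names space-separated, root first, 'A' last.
Walk down from root: E -> F -> A

Answer: E F A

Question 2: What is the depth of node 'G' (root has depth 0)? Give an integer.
Path from root to G: E -> G
Depth = number of edges = 1

Answer: 1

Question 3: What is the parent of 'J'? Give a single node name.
Answer: D

Derivation:
Scan adjacency: J appears as child of D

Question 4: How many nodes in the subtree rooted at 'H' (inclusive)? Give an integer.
Answer: 2

Derivation:
Subtree rooted at H contains: B, H
Count = 2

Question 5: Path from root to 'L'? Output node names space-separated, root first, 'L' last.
Answer: E F L

Derivation:
Walk down from root: E -> F -> L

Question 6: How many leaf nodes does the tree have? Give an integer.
Answer: 7

Derivation:
Leaves (nodes with no children): A, B, C, G, J, K, L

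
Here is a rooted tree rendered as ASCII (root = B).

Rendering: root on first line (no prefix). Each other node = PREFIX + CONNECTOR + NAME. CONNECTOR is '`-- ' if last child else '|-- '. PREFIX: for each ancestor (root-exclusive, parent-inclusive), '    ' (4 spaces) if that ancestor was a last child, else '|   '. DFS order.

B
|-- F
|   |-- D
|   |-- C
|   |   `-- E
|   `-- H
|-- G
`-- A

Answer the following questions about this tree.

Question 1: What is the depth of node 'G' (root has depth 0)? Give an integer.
Answer: 1

Derivation:
Path from root to G: B -> G
Depth = number of edges = 1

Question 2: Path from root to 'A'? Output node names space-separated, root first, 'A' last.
Walk down from root: B -> A

Answer: B A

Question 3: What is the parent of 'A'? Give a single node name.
Answer: B

Derivation:
Scan adjacency: A appears as child of B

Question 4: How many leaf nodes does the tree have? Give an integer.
Leaves (nodes with no children): A, D, E, G, H

Answer: 5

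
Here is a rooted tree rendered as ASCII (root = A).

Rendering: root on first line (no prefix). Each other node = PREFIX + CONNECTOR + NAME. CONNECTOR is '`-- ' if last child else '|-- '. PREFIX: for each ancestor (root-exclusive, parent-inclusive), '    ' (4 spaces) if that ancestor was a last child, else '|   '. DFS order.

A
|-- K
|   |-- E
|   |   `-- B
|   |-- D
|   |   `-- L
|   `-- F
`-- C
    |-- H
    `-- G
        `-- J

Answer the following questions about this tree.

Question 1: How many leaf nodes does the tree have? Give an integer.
Leaves (nodes with no children): B, F, H, J, L

Answer: 5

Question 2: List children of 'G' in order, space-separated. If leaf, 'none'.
Answer: J

Derivation:
Node G's children (from adjacency): J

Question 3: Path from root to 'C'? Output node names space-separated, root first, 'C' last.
Walk down from root: A -> C

Answer: A C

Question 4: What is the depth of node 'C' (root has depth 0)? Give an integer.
Path from root to C: A -> C
Depth = number of edges = 1

Answer: 1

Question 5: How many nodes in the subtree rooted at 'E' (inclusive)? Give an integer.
Subtree rooted at E contains: B, E
Count = 2

Answer: 2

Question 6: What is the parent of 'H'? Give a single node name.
Answer: C

Derivation:
Scan adjacency: H appears as child of C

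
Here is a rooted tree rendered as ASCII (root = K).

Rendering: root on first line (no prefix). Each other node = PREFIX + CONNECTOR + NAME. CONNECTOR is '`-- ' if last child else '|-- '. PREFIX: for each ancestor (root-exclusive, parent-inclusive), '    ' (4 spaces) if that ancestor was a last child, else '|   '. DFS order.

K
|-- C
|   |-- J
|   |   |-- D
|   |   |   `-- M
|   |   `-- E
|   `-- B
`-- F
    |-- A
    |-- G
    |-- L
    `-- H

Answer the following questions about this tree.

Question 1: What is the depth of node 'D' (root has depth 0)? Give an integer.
Answer: 3

Derivation:
Path from root to D: K -> C -> J -> D
Depth = number of edges = 3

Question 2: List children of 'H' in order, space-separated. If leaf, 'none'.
Node H's children (from adjacency): (leaf)

Answer: none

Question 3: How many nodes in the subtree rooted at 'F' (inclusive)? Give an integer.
Subtree rooted at F contains: A, F, G, H, L
Count = 5

Answer: 5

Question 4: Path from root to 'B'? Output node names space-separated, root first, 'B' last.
Walk down from root: K -> C -> B

Answer: K C B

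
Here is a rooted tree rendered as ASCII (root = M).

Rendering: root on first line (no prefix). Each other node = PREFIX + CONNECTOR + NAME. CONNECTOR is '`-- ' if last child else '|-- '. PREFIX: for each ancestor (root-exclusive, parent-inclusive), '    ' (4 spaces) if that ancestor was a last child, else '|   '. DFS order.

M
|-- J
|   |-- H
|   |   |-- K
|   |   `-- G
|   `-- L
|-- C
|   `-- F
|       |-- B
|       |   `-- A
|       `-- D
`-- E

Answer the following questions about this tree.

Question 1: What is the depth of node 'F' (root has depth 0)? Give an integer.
Path from root to F: M -> C -> F
Depth = number of edges = 2

Answer: 2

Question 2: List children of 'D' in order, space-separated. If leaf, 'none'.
Node D's children (from adjacency): (leaf)

Answer: none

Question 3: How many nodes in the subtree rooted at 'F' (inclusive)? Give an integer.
Subtree rooted at F contains: A, B, D, F
Count = 4

Answer: 4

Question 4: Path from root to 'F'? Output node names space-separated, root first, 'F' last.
Answer: M C F

Derivation:
Walk down from root: M -> C -> F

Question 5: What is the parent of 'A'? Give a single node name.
Scan adjacency: A appears as child of B

Answer: B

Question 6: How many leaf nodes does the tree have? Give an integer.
Leaves (nodes with no children): A, D, E, G, K, L

Answer: 6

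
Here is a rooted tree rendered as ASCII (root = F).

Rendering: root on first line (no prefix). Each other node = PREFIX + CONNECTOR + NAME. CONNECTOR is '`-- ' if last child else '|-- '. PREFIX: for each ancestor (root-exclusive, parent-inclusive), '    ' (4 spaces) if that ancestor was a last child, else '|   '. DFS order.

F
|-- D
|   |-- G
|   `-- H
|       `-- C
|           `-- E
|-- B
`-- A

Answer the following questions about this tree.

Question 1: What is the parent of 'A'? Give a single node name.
Answer: F

Derivation:
Scan adjacency: A appears as child of F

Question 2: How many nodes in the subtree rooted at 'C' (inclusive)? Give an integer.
Subtree rooted at C contains: C, E
Count = 2

Answer: 2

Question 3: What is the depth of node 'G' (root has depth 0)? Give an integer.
Answer: 2

Derivation:
Path from root to G: F -> D -> G
Depth = number of edges = 2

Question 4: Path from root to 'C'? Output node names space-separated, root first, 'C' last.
Walk down from root: F -> D -> H -> C

Answer: F D H C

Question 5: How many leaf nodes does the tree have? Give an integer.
Answer: 4

Derivation:
Leaves (nodes with no children): A, B, E, G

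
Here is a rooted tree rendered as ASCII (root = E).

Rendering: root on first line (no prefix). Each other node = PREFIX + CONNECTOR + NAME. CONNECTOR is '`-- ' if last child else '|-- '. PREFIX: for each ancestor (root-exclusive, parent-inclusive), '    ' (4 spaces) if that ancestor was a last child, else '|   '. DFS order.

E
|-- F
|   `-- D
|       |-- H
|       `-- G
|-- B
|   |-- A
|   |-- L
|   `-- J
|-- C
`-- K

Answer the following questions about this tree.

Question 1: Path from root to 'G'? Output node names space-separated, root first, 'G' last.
Walk down from root: E -> F -> D -> G

Answer: E F D G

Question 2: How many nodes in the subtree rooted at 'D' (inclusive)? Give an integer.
Subtree rooted at D contains: D, G, H
Count = 3

Answer: 3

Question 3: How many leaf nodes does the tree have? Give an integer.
Answer: 7

Derivation:
Leaves (nodes with no children): A, C, G, H, J, K, L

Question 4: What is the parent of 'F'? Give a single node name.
Scan adjacency: F appears as child of E

Answer: E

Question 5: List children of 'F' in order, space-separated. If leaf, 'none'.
Node F's children (from adjacency): D

Answer: D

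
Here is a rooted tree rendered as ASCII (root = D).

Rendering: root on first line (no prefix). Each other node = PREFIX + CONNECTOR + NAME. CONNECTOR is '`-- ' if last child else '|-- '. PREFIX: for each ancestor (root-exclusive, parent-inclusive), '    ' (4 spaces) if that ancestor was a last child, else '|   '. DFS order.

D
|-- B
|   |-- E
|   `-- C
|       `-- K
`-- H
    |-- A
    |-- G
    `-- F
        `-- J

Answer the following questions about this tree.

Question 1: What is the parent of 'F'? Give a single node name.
Scan adjacency: F appears as child of H

Answer: H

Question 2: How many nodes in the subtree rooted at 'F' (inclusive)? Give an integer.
Subtree rooted at F contains: F, J
Count = 2

Answer: 2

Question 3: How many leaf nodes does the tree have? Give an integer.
Answer: 5

Derivation:
Leaves (nodes with no children): A, E, G, J, K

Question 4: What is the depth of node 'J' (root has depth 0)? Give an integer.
Answer: 3

Derivation:
Path from root to J: D -> H -> F -> J
Depth = number of edges = 3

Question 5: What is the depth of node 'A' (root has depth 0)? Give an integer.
Answer: 2

Derivation:
Path from root to A: D -> H -> A
Depth = number of edges = 2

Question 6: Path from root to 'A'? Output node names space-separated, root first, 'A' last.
Walk down from root: D -> H -> A

Answer: D H A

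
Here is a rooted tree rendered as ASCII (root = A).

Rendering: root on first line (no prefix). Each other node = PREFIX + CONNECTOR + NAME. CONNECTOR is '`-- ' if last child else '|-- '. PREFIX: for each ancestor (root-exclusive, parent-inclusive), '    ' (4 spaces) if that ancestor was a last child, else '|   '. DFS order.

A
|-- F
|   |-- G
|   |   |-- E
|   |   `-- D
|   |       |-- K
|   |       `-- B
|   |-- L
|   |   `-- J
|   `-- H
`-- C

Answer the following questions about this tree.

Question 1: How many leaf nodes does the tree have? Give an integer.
Leaves (nodes with no children): B, C, E, H, J, K

Answer: 6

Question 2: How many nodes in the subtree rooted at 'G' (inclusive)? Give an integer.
Answer: 5

Derivation:
Subtree rooted at G contains: B, D, E, G, K
Count = 5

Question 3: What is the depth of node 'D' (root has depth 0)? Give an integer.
Path from root to D: A -> F -> G -> D
Depth = number of edges = 3

Answer: 3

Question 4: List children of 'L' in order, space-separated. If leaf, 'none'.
Node L's children (from adjacency): J

Answer: J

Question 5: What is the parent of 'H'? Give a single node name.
Answer: F

Derivation:
Scan adjacency: H appears as child of F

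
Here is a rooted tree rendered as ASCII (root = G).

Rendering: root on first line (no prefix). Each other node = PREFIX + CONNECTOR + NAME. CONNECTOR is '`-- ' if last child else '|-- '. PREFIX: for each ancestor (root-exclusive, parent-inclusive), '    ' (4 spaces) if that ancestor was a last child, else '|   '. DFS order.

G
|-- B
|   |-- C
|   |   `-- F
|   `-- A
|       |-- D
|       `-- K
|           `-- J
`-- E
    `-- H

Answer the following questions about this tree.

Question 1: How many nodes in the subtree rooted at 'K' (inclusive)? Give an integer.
Subtree rooted at K contains: J, K
Count = 2

Answer: 2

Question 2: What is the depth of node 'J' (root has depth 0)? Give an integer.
Path from root to J: G -> B -> A -> K -> J
Depth = number of edges = 4

Answer: 4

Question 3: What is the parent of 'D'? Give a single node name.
Scan adjacency: D appears as child of A

Answer: A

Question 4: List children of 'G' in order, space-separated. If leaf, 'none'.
Node G's children (from adjacency): B, E

Answer: B E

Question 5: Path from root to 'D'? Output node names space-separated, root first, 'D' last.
Walk down from root: G -> B -> A -> D

Answer: G B A D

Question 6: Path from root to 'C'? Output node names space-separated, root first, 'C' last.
Walk down from root: G -> B -> C

Answer: G B C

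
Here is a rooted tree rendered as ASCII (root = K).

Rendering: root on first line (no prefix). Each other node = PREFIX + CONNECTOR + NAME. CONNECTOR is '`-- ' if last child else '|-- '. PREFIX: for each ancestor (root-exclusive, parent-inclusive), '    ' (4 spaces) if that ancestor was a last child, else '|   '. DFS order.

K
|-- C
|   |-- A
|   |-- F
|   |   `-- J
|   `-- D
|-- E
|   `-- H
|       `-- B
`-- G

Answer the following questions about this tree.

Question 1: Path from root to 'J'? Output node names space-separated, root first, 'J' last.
Answer: K C F J

Derivation:
Walk down from root: K -> C -> F -> J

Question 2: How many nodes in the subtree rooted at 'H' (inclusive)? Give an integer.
Answer: 2

Derivation:
Subtree rooted at H contains: B, H
Count = 2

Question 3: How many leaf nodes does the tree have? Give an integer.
Answer: 5

Derivation:
Leaves (nodes with no children): A, B, D, G, J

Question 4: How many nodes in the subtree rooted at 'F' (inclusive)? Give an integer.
Answer: 2

Derivation:
Subtree rooted at F contains: F, J
Count = 2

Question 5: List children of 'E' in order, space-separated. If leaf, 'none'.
Answer: H

Derivation:
Node E's children (from adjacency): H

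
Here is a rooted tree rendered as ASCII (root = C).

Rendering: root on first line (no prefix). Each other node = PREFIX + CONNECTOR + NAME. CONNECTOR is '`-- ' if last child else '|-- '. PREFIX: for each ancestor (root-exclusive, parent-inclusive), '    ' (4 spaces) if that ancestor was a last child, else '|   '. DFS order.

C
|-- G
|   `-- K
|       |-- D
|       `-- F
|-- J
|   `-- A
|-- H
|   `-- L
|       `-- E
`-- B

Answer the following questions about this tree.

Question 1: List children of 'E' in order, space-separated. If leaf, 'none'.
Answer: none

Derivation:
Node E's children (from adjacency): (leaf)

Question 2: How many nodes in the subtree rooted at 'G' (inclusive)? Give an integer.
Answer: 4

Derivation:
Subtree rooted at G contains: D, F, G, K
Count = 4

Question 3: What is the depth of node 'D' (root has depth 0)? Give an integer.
Answer: 3

Derivation:
Path from root to D: C -> G -> K -> D
Depth = number of edges = 3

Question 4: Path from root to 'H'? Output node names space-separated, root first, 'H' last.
Answer: C H

Derivation:
Walk down from root: C -> H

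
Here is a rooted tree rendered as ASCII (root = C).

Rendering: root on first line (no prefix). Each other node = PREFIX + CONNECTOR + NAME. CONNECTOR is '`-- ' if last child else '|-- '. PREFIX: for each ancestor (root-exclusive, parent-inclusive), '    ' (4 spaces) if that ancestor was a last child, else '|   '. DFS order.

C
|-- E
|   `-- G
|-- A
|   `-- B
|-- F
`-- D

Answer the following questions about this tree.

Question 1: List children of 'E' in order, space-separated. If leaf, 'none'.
Node E's children (from adjacency): G

Answer: G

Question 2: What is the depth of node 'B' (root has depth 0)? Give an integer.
Answer: 2

Derivation:
Path from root to B: C -> A -> B
Depth = number of edges = 2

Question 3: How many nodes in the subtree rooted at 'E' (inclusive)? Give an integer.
Subtree rooted at E contains: E, G
Count = 2

Answer: 2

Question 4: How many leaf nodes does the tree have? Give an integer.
Answer: 4

Derivation:
Leaves (nodes with no children): B, D, F, G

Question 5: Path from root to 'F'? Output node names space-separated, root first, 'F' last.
Answer: C F

Derivation:
Walk down from root: C -> F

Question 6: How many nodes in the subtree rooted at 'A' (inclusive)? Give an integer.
Answer: 2

Derivation:
Subtree rooted at A contains: A, B
Count = 2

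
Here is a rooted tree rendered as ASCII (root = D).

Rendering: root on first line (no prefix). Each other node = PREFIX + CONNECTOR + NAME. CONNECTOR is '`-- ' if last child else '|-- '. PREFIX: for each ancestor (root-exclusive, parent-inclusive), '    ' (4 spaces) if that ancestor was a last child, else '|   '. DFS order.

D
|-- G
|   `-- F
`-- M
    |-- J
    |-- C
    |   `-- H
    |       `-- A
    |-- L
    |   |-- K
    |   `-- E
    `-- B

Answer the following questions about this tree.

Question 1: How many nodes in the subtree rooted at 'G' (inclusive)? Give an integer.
Subtree rooted at G contains: F, G
Count = 2

Answer: 2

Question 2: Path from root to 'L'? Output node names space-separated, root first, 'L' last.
Walk down from root: D -> M -> L

Answer: D M L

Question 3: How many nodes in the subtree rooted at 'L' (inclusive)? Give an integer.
Subtree rooted at L contains: E, K, L
Count = 3

Answer: 3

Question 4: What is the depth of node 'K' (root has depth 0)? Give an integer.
Path from root to K: D -> M -> L -> K
Depth = number of edges = 3

Answer: 3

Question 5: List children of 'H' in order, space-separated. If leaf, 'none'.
Answer: A

Derivation:
Node H's children (from adjacency): A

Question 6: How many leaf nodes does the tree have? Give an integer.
Leaves (nodes with no children): A, B, E, F, J, K

Answer: 6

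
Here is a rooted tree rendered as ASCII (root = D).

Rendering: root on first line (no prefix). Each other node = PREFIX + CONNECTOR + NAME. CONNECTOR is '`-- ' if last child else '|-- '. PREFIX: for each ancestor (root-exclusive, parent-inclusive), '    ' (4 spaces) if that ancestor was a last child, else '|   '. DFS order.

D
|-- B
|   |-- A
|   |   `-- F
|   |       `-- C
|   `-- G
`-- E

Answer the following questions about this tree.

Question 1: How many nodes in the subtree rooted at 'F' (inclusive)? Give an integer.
Subtree rooted at F contains: C, F
Count = 2

Answer: 2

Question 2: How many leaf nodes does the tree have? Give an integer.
Answer: 3

Derivation:
Leaves (nodes with no children): C, E, G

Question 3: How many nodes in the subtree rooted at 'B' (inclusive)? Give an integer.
Subtree rooted at B contains: A, B, C, F, G
Count = 5

Answer: 5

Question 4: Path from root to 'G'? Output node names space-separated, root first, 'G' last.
Answer: D B G

Derivation:
Walk down from root: D -> B -> G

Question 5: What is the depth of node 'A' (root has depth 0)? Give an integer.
Answer: 2

Derivation:
Path from root to A: D -> B -> A
Depth = number of edges = 2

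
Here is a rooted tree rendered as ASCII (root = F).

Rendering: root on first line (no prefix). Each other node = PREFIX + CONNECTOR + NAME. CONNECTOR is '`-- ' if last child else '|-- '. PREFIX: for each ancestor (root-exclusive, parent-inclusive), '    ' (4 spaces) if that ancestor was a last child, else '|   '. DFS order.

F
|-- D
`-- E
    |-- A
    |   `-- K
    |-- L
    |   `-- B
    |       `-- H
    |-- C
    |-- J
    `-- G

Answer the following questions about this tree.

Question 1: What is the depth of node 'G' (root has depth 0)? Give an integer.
Path from root to G: F -> E -> G
Depth = number of edges = 2

Answer: 2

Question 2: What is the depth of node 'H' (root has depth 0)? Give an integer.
Path from root to H: F -> E -> L -> B -> H
Depth = number of edges = 4

Answer: 4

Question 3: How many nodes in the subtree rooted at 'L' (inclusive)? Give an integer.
Answer: 3

Derivation:
Subtree rooted at L contains: B, H, L
Count = 3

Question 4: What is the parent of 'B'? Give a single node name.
Scan adjacency: B appears as child of L

Answer: L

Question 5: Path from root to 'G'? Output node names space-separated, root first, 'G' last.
Answer: F E G

Derivation:
Walk down from root: F -> E -> G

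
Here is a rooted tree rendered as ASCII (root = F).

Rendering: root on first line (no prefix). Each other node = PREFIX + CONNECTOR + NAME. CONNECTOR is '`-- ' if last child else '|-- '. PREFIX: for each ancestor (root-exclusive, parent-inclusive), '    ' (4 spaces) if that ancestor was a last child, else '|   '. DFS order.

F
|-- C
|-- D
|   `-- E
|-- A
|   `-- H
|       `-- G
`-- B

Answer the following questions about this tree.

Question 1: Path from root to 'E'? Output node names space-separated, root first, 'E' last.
Answer: F D E

Derivation:
Walk down from root: F -> D -> E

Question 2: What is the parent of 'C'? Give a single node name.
Answer: F

Derivation:
Scan adjacency: C appears as child of F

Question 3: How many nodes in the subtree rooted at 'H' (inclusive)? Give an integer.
Answer: 2

Derivation:
Subtree rooted at H contains: G, H
Count = 2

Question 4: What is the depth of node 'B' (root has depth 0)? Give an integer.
Path from root to B: F -> B
Depth = number of edges = 1

Answer: 1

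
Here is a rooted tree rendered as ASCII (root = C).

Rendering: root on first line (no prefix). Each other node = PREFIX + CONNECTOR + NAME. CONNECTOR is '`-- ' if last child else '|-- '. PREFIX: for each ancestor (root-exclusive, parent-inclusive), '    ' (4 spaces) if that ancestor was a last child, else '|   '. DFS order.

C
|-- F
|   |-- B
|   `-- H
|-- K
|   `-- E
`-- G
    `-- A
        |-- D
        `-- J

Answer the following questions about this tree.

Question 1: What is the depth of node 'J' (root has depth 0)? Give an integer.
Answer: 3

Derivation:
Path from root to J: C -> G -> A -> J
Depth = number of edges = 3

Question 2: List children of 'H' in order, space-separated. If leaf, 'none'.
Answer: none

Derivation:
Node H's children (from adjacency): (leaf)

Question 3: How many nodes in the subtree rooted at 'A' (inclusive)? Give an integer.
Subtree rooted at A contains: A, D, J
Count = 3

Answer: 3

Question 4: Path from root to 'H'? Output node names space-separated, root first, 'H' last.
Walk down from root: C -> F -> H

Answer: C F H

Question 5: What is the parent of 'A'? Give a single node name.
Scan adjacency: A appears as child of G

Answer: G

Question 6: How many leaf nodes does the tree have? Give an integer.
Answer: 5

Derivation:
Leaves (nodes with no children): B, D, E, H, J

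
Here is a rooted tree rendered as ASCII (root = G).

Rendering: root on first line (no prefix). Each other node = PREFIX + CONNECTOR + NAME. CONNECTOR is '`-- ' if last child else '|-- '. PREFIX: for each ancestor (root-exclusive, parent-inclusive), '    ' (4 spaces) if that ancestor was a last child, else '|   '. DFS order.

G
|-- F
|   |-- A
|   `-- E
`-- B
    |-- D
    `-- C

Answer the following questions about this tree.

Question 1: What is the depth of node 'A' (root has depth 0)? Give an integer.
Path from root to A: G -> F -> A
Depth = number of edges = 2

Answer: 2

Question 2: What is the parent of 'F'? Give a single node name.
Scan adjacency: F appears as child of G

Answer: G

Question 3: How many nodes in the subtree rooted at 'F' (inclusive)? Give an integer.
Answer: 3

Derivation:
Subtree rooted at F contains: A, E, F
Count = 3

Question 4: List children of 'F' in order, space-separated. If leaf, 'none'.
Answer: A E

Derivation:
Node F's children (from adjacency): A, E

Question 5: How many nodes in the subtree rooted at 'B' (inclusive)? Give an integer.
Subtree rooted at B contains: B, C, D
Count = 3

Answer: 3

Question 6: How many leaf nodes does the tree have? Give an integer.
Leaves (nodes with no children): A, C, D, E

Answer: 4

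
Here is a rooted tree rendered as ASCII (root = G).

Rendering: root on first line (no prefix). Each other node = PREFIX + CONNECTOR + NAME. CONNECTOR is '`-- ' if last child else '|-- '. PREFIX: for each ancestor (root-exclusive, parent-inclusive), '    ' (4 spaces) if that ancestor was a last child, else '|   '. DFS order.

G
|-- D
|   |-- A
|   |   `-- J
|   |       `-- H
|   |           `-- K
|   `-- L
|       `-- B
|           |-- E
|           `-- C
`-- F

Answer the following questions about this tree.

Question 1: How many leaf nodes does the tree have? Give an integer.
Leaves (nodes with no children): C, E, F, K

Answer: 4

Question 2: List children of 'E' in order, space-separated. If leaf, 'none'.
Node E's children (from adjacency): (leaf)

Answer: none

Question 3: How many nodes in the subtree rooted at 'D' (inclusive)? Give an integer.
Subtree rooted at D contains: A, B, C, D, E, H, J, K, L
Count = 9

Answer: 9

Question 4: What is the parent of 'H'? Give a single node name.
Answer: J

Derivation:
Scan adjacency: H appears as child of J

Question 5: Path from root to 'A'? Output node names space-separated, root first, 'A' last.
Answer: G D A

Derivation:
Walk down from root: G -> D -> A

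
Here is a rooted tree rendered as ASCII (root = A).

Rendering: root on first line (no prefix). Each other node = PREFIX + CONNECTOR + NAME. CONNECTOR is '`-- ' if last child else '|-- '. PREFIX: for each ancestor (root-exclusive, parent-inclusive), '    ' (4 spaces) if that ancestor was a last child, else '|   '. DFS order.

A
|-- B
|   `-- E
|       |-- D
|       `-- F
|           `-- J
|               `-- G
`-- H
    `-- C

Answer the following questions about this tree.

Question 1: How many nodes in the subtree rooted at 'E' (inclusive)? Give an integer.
Answer: 5

Derivation:
Subtree rooted at E contains: D, E, F, G, J
Count = 5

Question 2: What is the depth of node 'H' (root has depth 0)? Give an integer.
Path from root to H: A -> H
Depth = number of edges = 1

Answer: 1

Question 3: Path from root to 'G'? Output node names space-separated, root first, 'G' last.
Walk down from root: A -> B -> E -> F -> J -> G

Answer: A B E F J G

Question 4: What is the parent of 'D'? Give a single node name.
Scan adjacency: D appears as child of E

Answer: E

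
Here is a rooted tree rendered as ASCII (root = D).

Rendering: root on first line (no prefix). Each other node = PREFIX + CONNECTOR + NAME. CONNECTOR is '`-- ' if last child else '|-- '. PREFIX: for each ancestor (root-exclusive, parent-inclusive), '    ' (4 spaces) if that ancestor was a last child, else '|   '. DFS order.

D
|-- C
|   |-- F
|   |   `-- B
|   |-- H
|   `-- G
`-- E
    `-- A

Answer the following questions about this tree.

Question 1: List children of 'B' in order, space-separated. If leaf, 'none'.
Node B's children (from adjacency): (leaf)

Answer: none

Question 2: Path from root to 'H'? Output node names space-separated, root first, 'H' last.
Walk down from root: D -> C -> H

Answer: D C H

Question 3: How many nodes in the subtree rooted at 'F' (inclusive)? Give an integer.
Subtree rooted at F contains: B, F
Count = 2

Answer: 2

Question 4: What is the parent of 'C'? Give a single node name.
Answer: D

Derivation:
Scan adjacency: C appears as child of D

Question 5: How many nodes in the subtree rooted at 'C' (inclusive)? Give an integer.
Subtree rooted at C contains: B, C, F, G, H
Count = 5

Answer: 5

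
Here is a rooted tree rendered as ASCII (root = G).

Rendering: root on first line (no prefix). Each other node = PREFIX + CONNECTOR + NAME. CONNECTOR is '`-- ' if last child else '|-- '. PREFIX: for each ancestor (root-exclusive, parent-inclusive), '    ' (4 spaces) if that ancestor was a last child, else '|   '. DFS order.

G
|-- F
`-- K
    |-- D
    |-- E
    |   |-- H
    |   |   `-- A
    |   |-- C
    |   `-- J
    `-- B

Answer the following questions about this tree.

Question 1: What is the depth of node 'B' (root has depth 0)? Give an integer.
Path from root to B: G -> K -> B
Depth = number of edges = 2

Answer: 2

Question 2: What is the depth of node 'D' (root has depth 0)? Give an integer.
Path from root to D: G -> K -> D
Depth = number of edges = 2

Answer: 2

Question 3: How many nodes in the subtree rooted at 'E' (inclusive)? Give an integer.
Answer: 5

Derivation:
Subtree rooted at E contains: A, C, E, H, J
Count = 5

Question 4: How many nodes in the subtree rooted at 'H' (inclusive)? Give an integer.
Answer: 2

Derivation:
Subtree rooted at H contains: A, H
Count = 2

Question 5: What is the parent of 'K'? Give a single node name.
Scan adjacency: K appears as child of G

Answer: G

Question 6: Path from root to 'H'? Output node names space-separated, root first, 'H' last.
Walk down from root: G -> K -> E -> H

Answer: G K E H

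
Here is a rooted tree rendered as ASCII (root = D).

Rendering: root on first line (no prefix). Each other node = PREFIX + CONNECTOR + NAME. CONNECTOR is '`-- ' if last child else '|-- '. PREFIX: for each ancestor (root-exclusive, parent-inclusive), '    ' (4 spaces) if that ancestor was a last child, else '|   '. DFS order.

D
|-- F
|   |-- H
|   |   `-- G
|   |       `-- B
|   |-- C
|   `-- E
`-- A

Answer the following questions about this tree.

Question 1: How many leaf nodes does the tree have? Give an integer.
Leaves (nodes with no children): A, B, C, E

Answer: 4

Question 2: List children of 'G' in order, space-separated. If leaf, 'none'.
Node G's children (from adjacency): B

Answer: B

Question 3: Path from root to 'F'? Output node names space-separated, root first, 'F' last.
Answer: D F

Derivation:
Walk down from root: D -> F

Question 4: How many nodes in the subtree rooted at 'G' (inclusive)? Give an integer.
Subtree rooted at G contains: B, G
Count = 2

Answer: 2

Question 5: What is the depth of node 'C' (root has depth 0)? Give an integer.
Answer: 2

Derivation:
Path from root to C: D -> F -> C
Depth = number of edges = 2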